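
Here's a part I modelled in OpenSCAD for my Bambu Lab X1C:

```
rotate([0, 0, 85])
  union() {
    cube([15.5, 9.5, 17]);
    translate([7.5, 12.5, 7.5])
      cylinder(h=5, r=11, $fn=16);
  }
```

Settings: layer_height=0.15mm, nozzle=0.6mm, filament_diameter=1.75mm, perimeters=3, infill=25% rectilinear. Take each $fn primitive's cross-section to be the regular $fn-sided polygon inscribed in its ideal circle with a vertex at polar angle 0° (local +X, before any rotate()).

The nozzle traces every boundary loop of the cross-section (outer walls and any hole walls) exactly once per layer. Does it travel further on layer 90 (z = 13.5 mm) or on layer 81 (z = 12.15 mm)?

Layer 90 (z = 13.5): the cube (footprint 15.5×9.5) is included at this height (perimeter 50.00 mm); the cylinder at (7.5, 12.5) does not reach this height (z outside [7.5, 12.5]); Combining (union): only the 15.5×9.5 cube is present, so the union is just that shape — boundary = 50.00 mm; (whole slice rotated 85° about Z — lengths, areas and connectivity unchanged). So its perimeter = 50.00 mm. Layer 81 (z = 12.15): the cube is present — its section is the full 15.5×9.5 rectangle (perimeter 50.00 mm); the r=11 cylinder at (7.5, 12.5) contributes a regular 16-gon of circumradius 11 (perimeter = 2·16·11.000·sin(180°/16) = 68.67 mm); Taking the union: the regions partially overlap (shared area 106.11 mm²), so the edge portions inside another operand are dropped and the merged outline is re-measured after clipping — boundary = 76.53 mm; (whole slice rotated 85° about Z — lengths, areas and connectivity unchanged). So its perimeter = 76.53 mm. Layer 81 is larger (76.53 vs 50.00 mm).

layer 81 (z = 12.15 mm)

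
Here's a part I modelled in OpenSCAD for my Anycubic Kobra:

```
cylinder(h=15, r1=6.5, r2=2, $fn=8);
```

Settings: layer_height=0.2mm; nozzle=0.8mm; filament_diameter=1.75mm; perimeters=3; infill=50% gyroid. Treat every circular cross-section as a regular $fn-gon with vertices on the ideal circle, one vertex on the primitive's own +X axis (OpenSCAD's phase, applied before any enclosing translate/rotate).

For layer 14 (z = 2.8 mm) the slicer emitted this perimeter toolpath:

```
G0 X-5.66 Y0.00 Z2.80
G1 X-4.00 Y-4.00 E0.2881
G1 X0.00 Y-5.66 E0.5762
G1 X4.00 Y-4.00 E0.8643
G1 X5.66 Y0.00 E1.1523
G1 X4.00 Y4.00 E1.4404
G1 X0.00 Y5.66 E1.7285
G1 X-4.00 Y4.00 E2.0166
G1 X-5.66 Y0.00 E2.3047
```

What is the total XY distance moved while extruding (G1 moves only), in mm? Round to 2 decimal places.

34.65 mm

Sum the Euclidean lengths of each G1 segment: total = 34.65 mm.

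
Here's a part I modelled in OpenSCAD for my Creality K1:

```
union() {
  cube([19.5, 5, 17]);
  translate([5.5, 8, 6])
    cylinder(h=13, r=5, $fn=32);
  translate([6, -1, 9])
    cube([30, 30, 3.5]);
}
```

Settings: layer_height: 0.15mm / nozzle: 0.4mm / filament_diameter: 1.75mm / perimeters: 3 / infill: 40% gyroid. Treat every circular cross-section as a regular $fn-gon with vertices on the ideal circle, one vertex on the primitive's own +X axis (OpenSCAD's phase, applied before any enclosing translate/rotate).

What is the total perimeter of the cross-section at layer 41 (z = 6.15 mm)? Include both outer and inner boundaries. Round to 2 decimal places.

63.19 mm

At z = 6.15 mm: the 19.5×5 cube contributes its full rectangle (perimeter 49.00 mm); the r=5 cylinder at (5.5, 8) gives a regular 32-gon of circumradius 5 (constant along its height) (perimeter = 2·32·5.000·sin(180°/32) = 31.37 mm); the cube at (6, -1) is absent (z outside [9, 12.5]); Merging all regions: the regions partially overlap (shared area 11.03 mm²), so the edge portions inside another operand are dropped and the merged outline is re-measured after clipping — boundary = 63.19 mm. Overall, the cross-section is a single solid region. Total boundary length (outer) = 63.19 mm.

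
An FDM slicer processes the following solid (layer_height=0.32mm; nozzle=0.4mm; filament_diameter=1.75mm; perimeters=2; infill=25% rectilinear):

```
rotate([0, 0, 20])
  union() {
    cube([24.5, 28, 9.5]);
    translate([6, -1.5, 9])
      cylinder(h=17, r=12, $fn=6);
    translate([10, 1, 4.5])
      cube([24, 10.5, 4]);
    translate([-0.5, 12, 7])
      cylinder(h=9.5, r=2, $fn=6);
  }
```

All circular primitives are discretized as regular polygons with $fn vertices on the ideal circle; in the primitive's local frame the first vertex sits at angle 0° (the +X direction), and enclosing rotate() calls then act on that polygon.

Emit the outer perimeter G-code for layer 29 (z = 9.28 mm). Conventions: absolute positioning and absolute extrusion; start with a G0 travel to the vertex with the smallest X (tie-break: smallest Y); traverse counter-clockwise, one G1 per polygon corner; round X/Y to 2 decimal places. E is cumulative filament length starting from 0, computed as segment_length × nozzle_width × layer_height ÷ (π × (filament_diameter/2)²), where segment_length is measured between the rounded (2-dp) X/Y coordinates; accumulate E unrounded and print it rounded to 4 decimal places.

At z = 9.28 mm: the cube is present — its section is the full 24.5×28 rectangle; the r=12 cylinder at (6, -1.5) gives a regular 6-gon of circumradius 12 (constant along its height); the cube at (10, 1) is not intersected at this z (z outside [4.5, 8.5]); the r=2 cylinder at (-0.5, 12) gives a regular 6-gon of circumradius 2 (constant along its height); Combining (union): the regions partially overlap (shared area 133.00 mm²), so overlapping operands fuse into one piece — 1 connected region; (whole slice rotated 20° about Z — lengths, areas and connectivity unchanged). The outline is a single polygon with 14 vertices. Extrusion per mm of travel: 0.4 × 0.32 / (π × 0.875²) = 0.053216. Accumulating E over each segment gives final E = 7.0378.

G0 X-9.58 Y26.31 Z9.28
G1 X-4.70 Y12.90 E0.7594
G1 X-6.11 Y12.39 E0.8392
G1 X-6.45 Y10.42 E0.9456
G1 X-4.92 Y9.14 E1.0517
G1 X-3.51 Y9.65 E1.1315
G1 X-3.04 Y8.36 E1.2046
G1 X-5.13 Y-3.46 E1.8434
G1 X4.07 Y-11.18 E2.4825
G1 X15.34 Y-7.07 E3.1209
G1 X17.43 Y4.75 E3.7597
G1 X16.10 Y5.86 E3.8518
G1 X23.02 Y8.38 E4.2438
G1 X13.45 Y34.69 E5.7336
G1 X-9.58 Y26.31 E7.0378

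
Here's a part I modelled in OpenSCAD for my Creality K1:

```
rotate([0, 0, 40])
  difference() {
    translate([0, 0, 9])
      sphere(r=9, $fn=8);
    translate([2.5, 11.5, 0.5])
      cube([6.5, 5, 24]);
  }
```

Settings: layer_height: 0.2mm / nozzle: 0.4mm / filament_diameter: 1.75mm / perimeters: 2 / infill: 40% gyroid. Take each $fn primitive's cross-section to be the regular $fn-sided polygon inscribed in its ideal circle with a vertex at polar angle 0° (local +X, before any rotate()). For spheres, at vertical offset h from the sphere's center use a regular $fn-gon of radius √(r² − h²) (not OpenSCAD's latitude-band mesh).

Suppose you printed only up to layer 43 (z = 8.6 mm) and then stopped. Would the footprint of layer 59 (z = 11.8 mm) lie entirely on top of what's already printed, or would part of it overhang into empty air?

entirely on top

Compare the two slices. At z = 8.6: the sphere: section is a regular 8-gon, circumradius = √(r²−h²) = √(9²−0.4²) = 8.991 (area = (8/2)·8.991²·sin(360°/8) = 228.65 mm²); the cube at (2.5, 11.5) (footprint 6.5×5) is included at this height (area 32.50 mm²); Subtracting the remaining from the first: starting from the r=9 sphere (228.65 mm²), the 6.5×5 cube at (2.5, 11.5) misses the remaining region (no effect) — area = 228.65 mm²; (rotated 40° about Z; rotation is an isometry so areas/perimeters/island counts are preserved). At z = 11.8: the sphere: section is a regular 8-gon, circumradius = √(r²−h²) = √(9²−2.8²) = 8.553 (area = (8/2)·8.553²·sin(360°/8) = 206.93 mm²); the 6.5×5 cube at (2.5, 11.5) contributes its full rectangle (area 32.50 mm²); After the difference (first − rest): starting from the r=9 sphere (206.93 mm²), the 6.5×5 cube at (2.5, 11.5) misses the remaining region (no effect) — area = 206.93 mm²; (rotated 40° about Z; rotation is an isometry so areas/perimeters/island counts are preserved). Checking containment: the cross-section at z = 11.8 is a subset of the cross-section at z = 8.6.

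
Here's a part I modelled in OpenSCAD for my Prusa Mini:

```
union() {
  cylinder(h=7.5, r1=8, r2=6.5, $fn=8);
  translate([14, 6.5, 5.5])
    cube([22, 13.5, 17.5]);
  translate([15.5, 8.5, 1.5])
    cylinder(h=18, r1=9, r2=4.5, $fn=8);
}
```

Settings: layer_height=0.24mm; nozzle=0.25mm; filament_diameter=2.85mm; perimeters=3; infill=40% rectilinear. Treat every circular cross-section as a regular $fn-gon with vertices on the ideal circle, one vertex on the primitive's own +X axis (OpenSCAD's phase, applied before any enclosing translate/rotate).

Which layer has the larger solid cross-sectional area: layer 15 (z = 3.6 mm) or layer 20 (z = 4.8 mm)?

layer 15 (z = 3.6 mm)

Layer 15 (z = 3.6): the cone (r1=8→r2=6.5) has section circumradius 7.280 here — a regular 8-gon (area = (8/2)·7.280²·sin(360°/8) = 149.90 mm²); the cube at (14, 6.5) is not intersected at this z (z outside [5.5, 23]); the cone at (15.5, 8.5) contributes a regular 8-gon of circumradius 8.475 (interpolated between r1=9 and r2=4.5 at t=0.117) (area = (8/2)·8.475²·sin(360°/8) = 203.15 mm²); Combining (union): the 2 present regions are separate (no shared area or edge), so areas and boundary lengths simply add and each stays a separate island — area = 353.06 mm². So its area = 353.06 mm². Layer 20 (z = 4.8): the cone (r1=8→r2=6.5) has section circumradius 7.040 here — a regular 8-gon (area = (8/2)·7.040²·sin(360°/8) = 140.18 mm²); the cube at (14, 6.5) is not intersected at this z (z outside [5.5, 23]); the cone at (15.5, 8.5) contributes a regular 8-gon of circumradius 8.175 (interpolated between r1=9 and r2=4.5 at t=0.183) (area = (8/2)·8.175²·sin(360°/8) = 189.03 mm²); Combining (union): the 2 present regions are separate (no shared area or edge), so areas and boundary lengths simply add and each stays a separate island — area = 329.21 mm². So its area = 329.21 mm². Layer 15 is larger (353.06 vs 329.21 mm²).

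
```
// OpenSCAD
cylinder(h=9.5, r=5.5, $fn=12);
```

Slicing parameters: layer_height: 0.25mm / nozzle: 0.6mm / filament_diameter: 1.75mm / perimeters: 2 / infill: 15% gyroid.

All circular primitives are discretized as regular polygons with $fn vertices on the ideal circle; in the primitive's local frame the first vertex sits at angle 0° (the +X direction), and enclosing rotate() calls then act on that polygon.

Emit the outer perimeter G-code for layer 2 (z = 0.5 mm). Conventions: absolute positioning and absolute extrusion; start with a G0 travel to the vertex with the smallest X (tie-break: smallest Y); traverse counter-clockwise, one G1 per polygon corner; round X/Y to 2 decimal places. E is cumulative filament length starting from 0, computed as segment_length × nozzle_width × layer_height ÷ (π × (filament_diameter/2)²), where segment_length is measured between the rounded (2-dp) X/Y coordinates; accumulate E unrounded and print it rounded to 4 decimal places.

At z = 0.5 mm: the r=5.5 cylinder gives a regular 12-gon of circumradius 5.5 (constant along its height). The outline is a single polygon with 12 vertices. Extrusion per mm of travel: 0.6 × 0.25 / (π × 0.875²) = 0.062363. Accumulating E over each segment gives final E = 2.1299.

G0 X-5.50 Y0.00 Z0.50
G1 X-4.76 Y-2.75 E0.1776
G1 X-2.75 Y-4.76 E0.3549
G1 X0.00 Y-5.50 E0.5325
G1 X2.75 Y-4.76 E0.7101
G1 X4.76 Y-2.75 E0.8873
G1 X5.50 Y0.00 E1.0649
G1 X4.76 Y2.75 E1.2425
G1 X2.75 Y4.76 E1.4198
G1 X0.00 Y5.50 E1.5974
G1 X-2.75 Y4.76 E1.7750
G1 X-4.76 Y2.75 E1.9523
G1 X-5.50 Y0.00 E2.1299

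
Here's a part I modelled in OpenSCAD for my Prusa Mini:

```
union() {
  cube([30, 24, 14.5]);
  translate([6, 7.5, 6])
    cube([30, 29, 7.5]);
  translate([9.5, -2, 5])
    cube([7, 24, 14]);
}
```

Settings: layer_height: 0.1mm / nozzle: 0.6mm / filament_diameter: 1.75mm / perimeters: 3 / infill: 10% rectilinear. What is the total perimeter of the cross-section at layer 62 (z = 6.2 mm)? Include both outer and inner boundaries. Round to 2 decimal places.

149.00 mm

At z = 6.2 mm: the 30×24 cube contributes its full rectangle (perimeter 108.00 mm); the cube at (6, 7.5) is present — its section is the full 30×29 rectangle (perimeter 118.00 mm); the cube at (9.5, -2) (footprint 7×24) is included at this height (perimeter 62.00 mm); Taking the union: the regions partially overlap (shared area 550.00 mm²), so the edge portions inside another operand are dropped and the merged outline is re-measured after clipping — boundary = 149.00 mm. Overall, the cross-section is a single solid region. Total boundary length (outer) = 149.00 mm.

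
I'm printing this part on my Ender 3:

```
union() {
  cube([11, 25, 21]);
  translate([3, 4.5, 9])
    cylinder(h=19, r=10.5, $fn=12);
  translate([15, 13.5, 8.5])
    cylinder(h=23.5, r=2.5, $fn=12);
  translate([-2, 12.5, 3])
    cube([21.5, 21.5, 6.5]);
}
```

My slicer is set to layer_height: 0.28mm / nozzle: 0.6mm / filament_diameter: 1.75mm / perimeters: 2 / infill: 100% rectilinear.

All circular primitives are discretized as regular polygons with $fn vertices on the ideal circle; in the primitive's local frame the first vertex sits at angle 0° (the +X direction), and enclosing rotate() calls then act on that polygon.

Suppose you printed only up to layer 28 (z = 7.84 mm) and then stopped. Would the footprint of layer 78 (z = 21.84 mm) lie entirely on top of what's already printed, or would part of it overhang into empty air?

Compare the two slices. At z = 7.84: the 11×25 cube contributes its full rectangle (area 275.00 mm²); the cylinder at (3, 4.5) is not intersected at this z (z outside [9, 28]); the cylinder at (15, 13.5) does not reach this height (z outside [8.5, 32]); the 21.5×21.5 cube at (-2, 12.5) contributes its full rectangle (area 462.25 mm²); Taking the union: the regions partially overlap — summed areas 737.25 mm² minus the doubly-counted overlap 137.50 mm² gives 599.75 mm² — area = 599.75 mm². At z = 21.84: the cube is not intersected at this z (z outside [0, 21]); the cylinder at (3, 4.5): section is a regular 12-gon, circumradius r=10.5 (area = (12/2)·10.500²·sin(360°/12) = 330.75 mm²); the r=2.5 cylinder at (15, 13.5) contributes a regular 12-gon of circumradius 2.5 (area = (12/2)·2.500²·sin(360°/12) = 18.75 mm²); the cube at (-2, 12.5) is not intersected at this z (z outside [3, 9.5]); Merging all regions: the 2 present regions are separate (no shared area or edge), so areas and boundary lengths simply add and each stays a separate island — area = 349.50 mm². Checking containment: at z = 21.84 the cross-section extends beyond the z = 7.84 cross-section by about 180.08 mm².

part overhangs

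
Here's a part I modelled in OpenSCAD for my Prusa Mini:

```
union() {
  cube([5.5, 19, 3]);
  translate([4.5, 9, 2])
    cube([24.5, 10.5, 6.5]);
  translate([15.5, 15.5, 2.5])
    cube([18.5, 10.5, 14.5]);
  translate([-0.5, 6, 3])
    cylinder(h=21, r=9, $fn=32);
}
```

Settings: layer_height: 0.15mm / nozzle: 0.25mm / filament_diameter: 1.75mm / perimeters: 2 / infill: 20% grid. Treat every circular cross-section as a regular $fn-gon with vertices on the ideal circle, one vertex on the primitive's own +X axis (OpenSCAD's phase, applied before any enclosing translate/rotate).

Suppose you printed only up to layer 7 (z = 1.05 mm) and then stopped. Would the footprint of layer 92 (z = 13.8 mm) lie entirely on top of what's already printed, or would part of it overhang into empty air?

Compare the two slices. At z = 1.05: the cube is present — its section is the full 5.5×19 rectangle (area 104.50 mm²); the cube at (4.5, 9) is absent (z outside [2, 8.5]); the cube at (15.5, 15.5) is absent (z outside [2.5, 17]); the cylinder at (-0.5, 6) is not intersected at this z (z outside [3, 24]); Taking the union: only the 5.5×19 cube is present, so the union is just that shape — area = 104.50 mm². At z = 13.8: the cube does not reach this height (z outside [0, 3]); the cube at (4.5, 9) is not intersected at this z (z outside [2, 8.5]); the cube at (15.5, 15.5) (footprint 18.5×10.5) is included at this height (area 194.25 mm²); the cylinder at (-0.5, 6): section is a regular 32-gon, circumradius r=9 (area = (32/2)·9.000²·sin(360°/32) = 252.84 mm²); Combining (union): the 2 present regions are separate (no shared area or edge), so areas and boundary lengths simply add and each stays a separate island — area = 447.09 mm². Checking containment: at z = 13.8 the cross-section extends beyond the z = 1.05 cross-section by about 369.09 mm².

part overhangs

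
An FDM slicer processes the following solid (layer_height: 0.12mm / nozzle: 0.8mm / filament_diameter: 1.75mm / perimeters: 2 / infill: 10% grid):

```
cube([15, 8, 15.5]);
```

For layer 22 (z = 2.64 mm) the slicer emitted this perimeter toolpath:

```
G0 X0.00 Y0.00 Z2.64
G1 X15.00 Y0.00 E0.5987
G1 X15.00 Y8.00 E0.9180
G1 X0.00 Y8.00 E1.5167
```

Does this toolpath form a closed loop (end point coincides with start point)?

Start point (G0): (0.00, 0.00). End point (last G1): the path does not return to the start — open.

no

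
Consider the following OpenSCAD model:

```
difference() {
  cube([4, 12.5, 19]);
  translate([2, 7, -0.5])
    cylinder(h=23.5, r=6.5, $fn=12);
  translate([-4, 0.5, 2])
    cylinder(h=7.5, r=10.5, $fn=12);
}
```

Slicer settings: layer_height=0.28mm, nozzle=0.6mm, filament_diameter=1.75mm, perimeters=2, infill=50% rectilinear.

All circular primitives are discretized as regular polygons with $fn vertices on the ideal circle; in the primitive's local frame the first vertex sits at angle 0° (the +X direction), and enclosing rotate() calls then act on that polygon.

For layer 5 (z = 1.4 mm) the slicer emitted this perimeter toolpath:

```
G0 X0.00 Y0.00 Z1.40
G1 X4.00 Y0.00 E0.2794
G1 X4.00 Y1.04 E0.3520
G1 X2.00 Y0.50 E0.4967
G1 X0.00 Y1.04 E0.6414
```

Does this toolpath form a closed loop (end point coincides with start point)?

Start point (G0): (0.00, 0.00). End point (last G1): the path does not return to the start — open.

no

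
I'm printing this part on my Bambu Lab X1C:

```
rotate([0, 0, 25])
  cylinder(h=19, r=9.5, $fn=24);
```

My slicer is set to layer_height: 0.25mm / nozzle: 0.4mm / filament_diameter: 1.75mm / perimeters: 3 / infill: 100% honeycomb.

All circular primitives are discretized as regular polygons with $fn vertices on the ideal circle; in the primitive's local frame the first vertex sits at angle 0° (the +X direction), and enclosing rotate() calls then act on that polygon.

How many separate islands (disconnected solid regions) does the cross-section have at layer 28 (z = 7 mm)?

At z = 7 mm: the r=9.5 cylinder gives a regular 24-gon of circumradius 9.5 (constant along its height); (rotated 25° about Z; rotation is an isometry so areas/perimeters/island counts are preserved). Overall, the cross-section is a single solid region. Island count = 1.

1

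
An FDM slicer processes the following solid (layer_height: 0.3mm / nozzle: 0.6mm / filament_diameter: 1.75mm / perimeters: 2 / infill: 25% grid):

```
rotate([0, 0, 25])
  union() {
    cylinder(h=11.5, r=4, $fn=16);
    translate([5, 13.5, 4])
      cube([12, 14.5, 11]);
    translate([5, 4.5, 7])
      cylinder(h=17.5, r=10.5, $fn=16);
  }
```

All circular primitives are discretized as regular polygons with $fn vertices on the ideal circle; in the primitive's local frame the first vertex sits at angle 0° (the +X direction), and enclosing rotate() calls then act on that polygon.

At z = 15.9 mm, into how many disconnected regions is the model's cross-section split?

1

At z = 15.9 mm: the cylinder is absent (z outside [0, 11.5]); the cube at (5, 13.5) is not intersected at this z (z outside [4, 15]); the r=10.5 cylinder at (5, 4.5) contributes a regular 16-gon of circumradius 10.5; Combining (union): only the r=10.5 cylinder at (5, 4.5) is present, so the union is just that shape — 1 connected region; (whole slice rotated 25° about Z — lengths, areas and connectivity unchanged). The result has 1 disconnected region.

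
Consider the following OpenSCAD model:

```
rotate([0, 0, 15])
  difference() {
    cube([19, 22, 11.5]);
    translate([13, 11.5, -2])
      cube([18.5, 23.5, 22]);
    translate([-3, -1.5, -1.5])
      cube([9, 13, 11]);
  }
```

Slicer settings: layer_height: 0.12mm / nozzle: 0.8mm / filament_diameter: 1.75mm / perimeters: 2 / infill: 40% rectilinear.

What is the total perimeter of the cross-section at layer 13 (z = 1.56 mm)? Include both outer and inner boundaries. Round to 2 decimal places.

At z = 1.56 mm: the cube (footprint 19×22) is included at this height (perimeter 82.00 mm); the 18.5×23.5 cube at (13, 11.5) contributes its full rectangle (perimeter 84.00 mm); the 9×13 cube at (-3, -1.5) contributes its full rectangle (perimeter 44.00 mm); After the difference (first − rest): starting from the 19×22 cube, the 18.5×23.5 cube at (13, 11.5) partially overlaps it — only the 63.00 mm² overlap (of its 434.75 mm²) is removed, clipping the outline; the 9×13 cube at (-3, -1.5) partially overlaps it — only the 69.00 mm² overlap (of its 117.00 mm²) is removed, clipping the outline — boundary = 82.00 mm; (rotated 15° about Z; rotation is an isometry so areas/perimeters/island counts are preserved). Overall, the cross-section is a single solid region. Total boundary length (outer) = 82.00 mm.

82.00 mm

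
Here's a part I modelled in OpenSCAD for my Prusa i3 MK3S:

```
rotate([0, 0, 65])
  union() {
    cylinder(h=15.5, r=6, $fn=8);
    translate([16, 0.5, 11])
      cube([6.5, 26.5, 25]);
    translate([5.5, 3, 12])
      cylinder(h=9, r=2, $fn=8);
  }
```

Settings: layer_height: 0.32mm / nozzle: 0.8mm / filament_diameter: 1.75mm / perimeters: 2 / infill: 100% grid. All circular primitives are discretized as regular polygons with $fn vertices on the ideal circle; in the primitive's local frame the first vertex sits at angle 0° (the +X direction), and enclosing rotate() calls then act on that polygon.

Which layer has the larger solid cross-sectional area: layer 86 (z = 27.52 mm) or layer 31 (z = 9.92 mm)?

Layer 86 (z = 27.52): the cylinder does not reach this height (z outside [0, 15.5]); the cube at (16, 0.5) is present — its section is the full 6.5×26.5 rectangle (area 172.25 mm²); the cylinder at (5.5, 3) is not intersected at this z (z outside [12, 21]); Taking the union: only the 6.5×26.5 cube at (16, 0.5) is present, so the union is just that shape — area = 172.25 mm²; (whole slice rotated 65° about Z — lengths, areas and connectivity unchanged). So its area = 172.25 mm². Layer 31 (z = 9.92): the r=6 cylinder gives a regular 8-gon of circumradius 6 (constant along its height) (area = (8/2)·6.000²·sin(360°/8) = 101.82 mm²); the cube at (16, 0.5) does not reach this height (z outside [11, 36]); the cylinder at (5.5, 3) is not intersected at this z (z outside [12, 21]); Taking the union: only the r=6 cylinder is present, so the union is just that shape — area = 101.82 mm²; (whole slice rotated 65° about Z — lengths, areas and connectivity unchanged). So its area = 101.82 mm². Layer 86 is larger (172.25 vs 101.82 mm²).

layer 86 (z = 27.52 mm)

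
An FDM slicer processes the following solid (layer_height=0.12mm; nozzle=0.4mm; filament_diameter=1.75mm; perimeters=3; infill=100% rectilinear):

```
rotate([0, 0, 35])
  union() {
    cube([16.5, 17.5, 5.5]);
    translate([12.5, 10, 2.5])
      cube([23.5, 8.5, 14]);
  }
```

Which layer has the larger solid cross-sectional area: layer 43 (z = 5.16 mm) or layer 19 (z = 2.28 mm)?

Layer 43 (z = 5.16): the cube (footprint 16.5×17.5) is included at this height (area 288.75 mm²); the cube at (12.5, 10) is present — its section is the full 23.5×8.5 rectangle (area 199.75 mm²); Taking the union: the regions partially overlap — summed areas 488.50 mm² minus the doubly-counted overlap 30.00 mm² gives 458.50 mm² — area = 458.50 mm²; (whole slice rotated 35° about Z — lengths, areas and connectivity unchanged). So its area = 458.50 mm². Layer 19 (z = 2.28): the cube is present — its section is the full 16.5×17.5 rectangle (area 288.75 mm²); the cube at (12.5, 10) does not reach this height (z outside [2.5, 16.5]); Taking the union: only the 16.5×17.5 cube is present, so the union is just that shape — area = 288.75 mm²; (rotated 35° about Z; rotation is an isometry so areas/perimeters/island counts are preserved). So its area = 288.75 mm². Layer 43 is larger (458.50 vs 288.75 mm²).

layer 43 (z = 5.16 mm)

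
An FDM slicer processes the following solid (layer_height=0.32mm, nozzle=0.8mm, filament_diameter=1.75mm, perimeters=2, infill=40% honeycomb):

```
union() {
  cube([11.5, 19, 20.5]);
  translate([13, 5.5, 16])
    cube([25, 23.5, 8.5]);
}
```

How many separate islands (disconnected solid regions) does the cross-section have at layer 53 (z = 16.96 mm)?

2

At z = 16.96 mm: the 11.5×19 cube contributes its full rectangle; the cube at (13, 5.5) is present — its section is the full 25×23.5 rectangle; Merging all regions: the 2 present regions are separate (no shared area or edge), so areas and boundary lengths simply add and each stays a separate island — 2 connected regions. Overall, the cross-section has 2 separate islands. Island count = 2.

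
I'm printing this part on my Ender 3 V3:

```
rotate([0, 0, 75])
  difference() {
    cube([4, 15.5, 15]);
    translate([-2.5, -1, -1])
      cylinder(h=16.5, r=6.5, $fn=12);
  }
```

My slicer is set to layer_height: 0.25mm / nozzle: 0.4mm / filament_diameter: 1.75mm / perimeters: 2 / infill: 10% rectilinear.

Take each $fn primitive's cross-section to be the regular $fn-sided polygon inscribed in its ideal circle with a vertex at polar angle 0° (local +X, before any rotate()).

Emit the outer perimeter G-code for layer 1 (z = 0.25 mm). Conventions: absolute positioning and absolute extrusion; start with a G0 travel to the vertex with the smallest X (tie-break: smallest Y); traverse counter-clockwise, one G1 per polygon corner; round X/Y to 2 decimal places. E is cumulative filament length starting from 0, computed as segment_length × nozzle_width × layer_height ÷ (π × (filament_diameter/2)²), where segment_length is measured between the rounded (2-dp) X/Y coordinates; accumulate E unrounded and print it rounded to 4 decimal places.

At z = 0.25 mm: the cube is present — its section is the full 4×15.5 rectangle; the r=6.5 cylinder at (-2.5, -1) contributes a regular 12-gon of circumradius 6.5; Taking the first minus the rest: starting from the 4×15.5 cube, the r=6.5 cylinder at (-2.5, -1) partially overlaps it — only the 12.41 mm² overlap (of its 126.75 mm²) is removed, clipping the outline — 1 connected region; (whole slice rotated 75° about Z — lengths, areas and connectivity unchanged). The outline is a single polygon with 7 vertices. Extrusion per mm of travel: 0.4 × 0.25 / (π × 0.875²) = 0.041575. Accumulating E over each segment gives final E = 1.5350.

G0 X-14.97 Y4.01 Z0.25
G1 X-4.67 Y1.25 E0.4433
G1 X-4.28 Y1.92 E0.4756
G1 X-1.36 Y3.60 E0.6156
G1 X0.97 Y3.60 E0.7125
G1 X1.04 Y3.86 E0.7237
G1 X-13.94 Y7.88 E1.3685
G1 X-14.97 Y4.01 E1.5350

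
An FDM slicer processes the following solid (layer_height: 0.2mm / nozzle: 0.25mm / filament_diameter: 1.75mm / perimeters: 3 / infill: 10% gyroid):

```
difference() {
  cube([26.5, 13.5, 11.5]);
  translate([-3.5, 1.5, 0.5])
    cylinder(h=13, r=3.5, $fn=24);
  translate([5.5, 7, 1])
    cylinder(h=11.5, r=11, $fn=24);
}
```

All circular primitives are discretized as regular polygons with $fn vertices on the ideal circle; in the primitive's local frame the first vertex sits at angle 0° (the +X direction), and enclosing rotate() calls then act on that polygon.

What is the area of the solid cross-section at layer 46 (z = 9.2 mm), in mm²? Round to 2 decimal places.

At z = 9.2 mm: the 26.5×13.5 cube contributes its full rectangle (area 357.75 mm²); the cylinder at (-3.5, 1.5): section is a regular 24-gon, circumradius r=3.5 (area = (24/2)·3.500²·sin(360°/24) = 38.05 mm²); the r=11 cylinder at (5.5, 7) contributes a regular 24-gon of circumradius 11 (area = (24/2)·11.000²·sin(360°/24) = 375.81 mm²); After the difference (first − rest): starting from the 26.5×13.5 cube (357.75 mm²), the r=3.5 cylinder at (-3.5, 1.5) misses the remaining region (no effect); the r=11 cylinder at (5.5, 7) partially overlaps it — only the 211.85 mm² overlap (of its 375.81 mm²) is removed, clipping the outline — area = 145.90 mm². Overall, the cross-section is a single solid region. Net area = 145.90 mm².

145.90 mm²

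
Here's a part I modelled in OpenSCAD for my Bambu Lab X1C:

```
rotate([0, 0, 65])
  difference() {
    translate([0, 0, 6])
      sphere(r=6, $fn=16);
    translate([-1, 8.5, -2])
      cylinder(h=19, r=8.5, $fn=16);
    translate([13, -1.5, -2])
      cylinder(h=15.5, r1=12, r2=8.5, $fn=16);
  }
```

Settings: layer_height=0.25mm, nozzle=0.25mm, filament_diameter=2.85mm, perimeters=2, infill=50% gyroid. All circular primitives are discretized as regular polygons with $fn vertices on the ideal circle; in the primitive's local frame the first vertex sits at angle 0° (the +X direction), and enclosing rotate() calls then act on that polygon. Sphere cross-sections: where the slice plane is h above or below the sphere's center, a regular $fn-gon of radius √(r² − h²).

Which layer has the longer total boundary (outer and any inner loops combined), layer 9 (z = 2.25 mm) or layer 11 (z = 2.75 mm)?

layer 11 (z = 2.75 mm)

Layer 9 (z = 2.25): the r=6 sphere contributes a regular 16-gon of circumradius √(6²−3.75²) = 4.684 (perimeter = 2·16·4.684·sin(180°/16) = 29.24 mm); the r=8.5 cylinder at (-1, 8.5) gives a regular 16-gon of circumradius 8.5 (constant along its height) (perimeter = 2·16·8.500·sin(180°/16) = 53.06 mm); the cone at (13, -1.5) (r1=12→r2=8.5) has section circumradius 11.040 here — a regular 16-gon (perimeter = 2·16·11.040·sin(180°/16) = 68.92 mm); Taking the first minus the rest: starting from the r=6 sphere, the r=8.5 cylinder at (-1, 8.5) partially overlaps it — only the 28.13 mm² overlap (of its 221.19 mm²) is removed, clipping the outline; the cone at (13, -1.5) partially overlaps it — only the 10.16 mm² overlap (of its 373.16 mm²) is removed, clipping the outline — boundary = 22.63 mm; (whole slice rotated 65° about Z — lengths, areas and connectivity unchanged). So its perimeter = 22.63 mm. Layer 11 (z = 2.75): the r=6 sphere slices to a regular 16-gon of circumradius 5.044 (√(r²−h²) with h=3.25 from center) (perimeter = 2·16·5.044·sin(180°/16) = 31.49 mm); the r=8.5 cylinder at (-1, 8.5) gives a regular 16-gon of circumradius 8.5 (constant along its height) (perimeter = 2·16·8.500·sin(180°/16) = 53.06 mm); the cone at (13, -1.5): at t=0.306 of its height the radius interpolates to r₁+(r₂−r₁)t = 10.927, giving a regular 16-gon of that circumradius (perimeter = 2·16·10.927·sin(180°/16) = 68.22 mm); Taking the first minus the rest: starting from the r=6 sphere, the r=8.5 cylinder at (-1, 8.5) partially overlaps it — only the 32.40 mm² overlap (of its 221.19 mm²) is removed, clipping the outline; the cone at (13, -1.5) partially overlaps it — only the 12.10 mm² overlap (of its 365.57 mm²) is removed, clipping the outline — boundary = 24.54 mm; (whole slice rotated 65° about Z — lengths, areas and connectivity unchanged). So its perimeter = 24.54 mm. Layer 11 is larger (24.54 vs 22.63 mm).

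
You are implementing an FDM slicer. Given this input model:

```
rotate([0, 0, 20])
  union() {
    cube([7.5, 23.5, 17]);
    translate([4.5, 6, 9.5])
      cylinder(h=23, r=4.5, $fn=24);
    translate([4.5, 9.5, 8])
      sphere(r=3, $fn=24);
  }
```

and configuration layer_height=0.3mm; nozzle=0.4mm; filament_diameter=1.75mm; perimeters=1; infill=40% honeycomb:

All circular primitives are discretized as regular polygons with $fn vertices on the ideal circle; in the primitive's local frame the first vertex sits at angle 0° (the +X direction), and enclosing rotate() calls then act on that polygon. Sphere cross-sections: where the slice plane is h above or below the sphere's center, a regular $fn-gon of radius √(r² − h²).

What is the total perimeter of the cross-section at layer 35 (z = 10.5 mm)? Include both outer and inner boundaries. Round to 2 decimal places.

62.86 mm

At z = 10.5 mm: the 7.5×23.5 cube contributes its full rectangle (perimeter 62.00 mm); the r=4.5 cylinder at (4.5, 6) gives a regular 24-gon of circumradius 4.5 (constant along its height) (perimeter = 2·24·4.500·sin(180°/24) = 28.19 mm); the sphere at (4.5, 9.5): section is a regular 24-gon, circumradius = √(r²−h²) = √(3²−2.5²) = 1.658 (perimeter = 2·24·1.658·sin(180°/24) = 10.39 mm); Combining (union): the regions partially overlap (shared area 64.65 mm²), so the edge portions inside another operand are dropped and the merged outline is re-measured after clipping — boundary = 62.86 mm; (whole slice rotated 20° about Z — lengths, areas and connectivity unchanged). Overall, the cross-section is a single solid region. Total boundary length (outer) = 62.86 mm.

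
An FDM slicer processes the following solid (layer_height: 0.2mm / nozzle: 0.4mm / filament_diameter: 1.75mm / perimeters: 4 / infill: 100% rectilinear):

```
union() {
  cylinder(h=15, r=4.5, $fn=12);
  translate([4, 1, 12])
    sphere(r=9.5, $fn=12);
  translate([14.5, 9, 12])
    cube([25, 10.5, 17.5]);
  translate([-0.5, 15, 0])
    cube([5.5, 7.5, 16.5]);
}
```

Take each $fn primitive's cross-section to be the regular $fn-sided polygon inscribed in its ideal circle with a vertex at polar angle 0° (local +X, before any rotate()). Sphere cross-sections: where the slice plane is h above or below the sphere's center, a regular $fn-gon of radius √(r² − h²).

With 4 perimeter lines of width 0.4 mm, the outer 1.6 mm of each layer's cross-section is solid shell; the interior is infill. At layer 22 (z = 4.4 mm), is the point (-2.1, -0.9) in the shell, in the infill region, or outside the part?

infill

At z = 4.4 mm: the r=4.5 cylinder contributes a regular 12-gon of circumradius 4.5; the sphere at (4, 1): section is a regular 12-gon, circumradius = √(r²−h²) = √(9.5²−7.6²) = 5.700; the cube at (14.5, 9) is not intersected at this z (z outside [12, 29.5]); the 5.5×7.5 cube at (-0.5, 15) contributes its full rectangle; Combining (union): the regions partially overlap (shared area 37.52 mm²), so overlapping operands fuse into one piece — 2 connected regions. Overall, the cross-section has 2 separate islands. The nearest boundary edge runs (-3.90, -2.25)→(-4.50, 0.00); distance from the point to it = 2.09 mm. (Shell/infill is judged within the island containing the point — the largest one.) The point is inside the cross-section and 2.09 mm from the nearest boundary — more than the 1.6 mm shell width (4 × 0.4), so it's in the infill interior.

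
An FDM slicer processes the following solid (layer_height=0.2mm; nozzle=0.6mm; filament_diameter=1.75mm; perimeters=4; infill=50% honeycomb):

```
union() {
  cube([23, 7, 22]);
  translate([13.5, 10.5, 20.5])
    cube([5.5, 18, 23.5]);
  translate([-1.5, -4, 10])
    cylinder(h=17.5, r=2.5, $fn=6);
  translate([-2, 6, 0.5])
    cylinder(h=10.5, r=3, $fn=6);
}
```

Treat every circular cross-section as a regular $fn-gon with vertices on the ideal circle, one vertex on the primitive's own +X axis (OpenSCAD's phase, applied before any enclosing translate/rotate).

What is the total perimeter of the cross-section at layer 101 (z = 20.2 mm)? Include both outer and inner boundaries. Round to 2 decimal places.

75.00 mm

At z = 20.2 mm: the 23×7 cube contributes its full rectangle (perimeter 60.00 mm); the cube at (13.5, 10.5) is absent (z outside [20.5, 44]); the r=2.5 cylinder at (-1.5, -4) gives a regular 6-gon of circumradius 2.5 (constant along its height) (perimeter = 2·6·2.500·sin(180°/6) = 15.00 mm); the cylinder at (-2, 6) is not intersected at this z (z outside [0.5, 11]); Taking the union: the 2 present regions are separate (no shared area or edge), so areas and boundary lengths simply add and each stays a separate island — boundary = 75.00 mm. Overall, the cross-section has 2 separate islands. Total boundary length (outer) = 75.00 mm.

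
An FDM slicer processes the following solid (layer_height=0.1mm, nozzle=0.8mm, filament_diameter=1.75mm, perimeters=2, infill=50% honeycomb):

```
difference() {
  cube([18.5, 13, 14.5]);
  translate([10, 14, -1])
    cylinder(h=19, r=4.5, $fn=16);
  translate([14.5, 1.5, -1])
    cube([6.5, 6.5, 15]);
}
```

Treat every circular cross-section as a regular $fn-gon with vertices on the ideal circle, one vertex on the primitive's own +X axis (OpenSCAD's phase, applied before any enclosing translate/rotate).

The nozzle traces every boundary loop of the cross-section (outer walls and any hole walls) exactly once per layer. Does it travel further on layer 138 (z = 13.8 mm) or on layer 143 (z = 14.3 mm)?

layer 138 (z = 13.8 mm)

Layer 138 (z = 13.8): the cube is present — its section is the full 18.5×13 rectangle (perimeter 63.00 mm); the cylinder at (10, 14): section is a regular 16-gon, circumradius r=4.5 (perimeter = 2·16·4.500·sin(180°/16) = 28.09 mm); the cube at (14.5, 1.5) is present — its section is the full 6.5×6.5 rectangle (perimeter 26.00 mm); After the difference (first − rest): starting from the 18.5×13 cube, the r=4.5 cylinder at (10, 14) partially overlaps it — only the 22.20 mm² overlap (of its 61.99 mm²) is removed, clipping the outline; the 6.5×6.5 cube at (14.5, 1.5) partially overlaps it — only the 26.00 mm² overlap (of its 42.25 mm²) is removed, clipping the outline — boundary = 74.41 mm. So its perimeter = 74.41 mm. Layer 143 (z = 14.3): the 18.5×13 cube contributes its full rectangle (perimeter 63.00 mm); the r=4.5 cylinder at (10, 14) contributes a regular 16-gon of circumradius 4.5 (perimeter = 2·16·4.500·sin(180°/16) = 28.09 mm); the cube at (14.5, 1.5) does not reach this height (z outside [-1, 14]); Subtracting the remaining from the first: starting from the 18.5×13 cube, the r=4.5 cylinder at (10, 14) partially overlaps it — only the 22.20 mm² overlap (of its 61.99 mm²) is removed, clipping the outline — boundary = 66.41 mm. So its perimeter = 66.41 mm. Layer 138 is larger (74.41 vs 66.41 mm).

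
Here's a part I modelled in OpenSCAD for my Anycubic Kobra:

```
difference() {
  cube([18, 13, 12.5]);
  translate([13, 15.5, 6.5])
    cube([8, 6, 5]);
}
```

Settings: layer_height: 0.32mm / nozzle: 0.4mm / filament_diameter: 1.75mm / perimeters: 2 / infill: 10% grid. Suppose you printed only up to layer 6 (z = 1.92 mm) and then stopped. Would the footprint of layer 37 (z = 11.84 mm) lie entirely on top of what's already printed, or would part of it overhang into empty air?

Compare the two slices. At z = 1.92: the 18×13 cube contributes its full rectangle (area 234.00 mm²); the cube at (13, 15.5) is not intersected at this z (z outside [6.5, 11.5]); After the difference (first − rest): none of the subtracted shapes is present at this height, so the 18×13 cube is unchanged — area = 234.00 mm². At z = 11.84: the cube is present — its section is the full 18×13 rectangle (area 234.00 mm²); the cube at (13, 15.5) does not reach this height (z outside [6.5, 11.5]); Taking the first minus the rest: none of the subtracted shapes is present at this height, so the 18×13 cube is unchanged — area = 234.00 mm². Checking containment: the cross-section at z = 11.84 is a subset of the cross-section at z = 1.92.

entirely on top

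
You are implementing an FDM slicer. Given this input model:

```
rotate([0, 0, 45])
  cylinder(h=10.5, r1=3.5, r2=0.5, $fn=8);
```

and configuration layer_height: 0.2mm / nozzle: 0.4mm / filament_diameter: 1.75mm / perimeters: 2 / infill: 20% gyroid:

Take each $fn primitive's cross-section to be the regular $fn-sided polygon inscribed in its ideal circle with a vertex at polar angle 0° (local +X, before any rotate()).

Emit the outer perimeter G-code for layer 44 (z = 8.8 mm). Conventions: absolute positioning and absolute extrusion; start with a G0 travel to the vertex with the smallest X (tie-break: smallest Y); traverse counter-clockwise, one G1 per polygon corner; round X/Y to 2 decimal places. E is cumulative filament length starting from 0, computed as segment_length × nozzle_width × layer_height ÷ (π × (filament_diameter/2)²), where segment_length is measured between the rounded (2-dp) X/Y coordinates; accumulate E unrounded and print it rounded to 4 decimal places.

At z = 8.8 mm: the cone (r1=3.5→r2=0.5) has section circumradius 0.986 here — a regular 8-gon; (whole slice rotated 45° about Z — lengths, areas and connectivity unchanged). The outline is a single polygon with 8 vertices. Extrusion per mm of travel: 0.4 × 0.2 / (π × 0.875²) = 0.033260. Accumulating E over each segment gives final E = 0.2016.

G0 X-0.99 Y0.00 Z8.80
G1 X-0.70 Y-0.70 E0.0252
G1 X0.00 Y-0.99 E0.0504
G1 X0.70 Y-0.70 E0.0756
G1 X0.99 Y0.00 E0.1008
G1 X0.70 Y0.70 E0.1260
G1 X0.00 Y0.99 E0.1512
G1 X-0.70 Y0.70 E0.1764
G1 X-0.99 Y0.00 E0.2016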